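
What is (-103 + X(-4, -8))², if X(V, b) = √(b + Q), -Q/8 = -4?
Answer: 10633 - 412*√6 ≈ 9623.8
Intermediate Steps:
Q = 32 (Q = -8*(-4) = 32)
X(V, b) = √(32 + b) (X(V, b) = √(b + 32) = √(32 + b))
(-103 + X(-4, -8))² = (-103 + √(32 - 8))² = (-103 + √24)² = (-103 + 2*√6)²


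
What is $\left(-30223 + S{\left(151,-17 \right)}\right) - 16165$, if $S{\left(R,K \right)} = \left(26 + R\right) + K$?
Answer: $-46228$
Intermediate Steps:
$S{\left(R,K \right)} = 26 + K + R$
$\left(-30223 + S{\left(151,-17 \right)}\right) - 16165 = \left(-30223 + \left(26 - 17 + 151\right)\right) - 16165 = \left(-30223 + 160\right) - 16165 = -30063 - 16165 = -46228$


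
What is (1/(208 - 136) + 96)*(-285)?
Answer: -656735/24 ≈ -27364.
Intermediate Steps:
(1/(208 - 136) + 96)*(-285) = (1/72 + 96)*(-285) = (6913/72)*(-285) = -656735/24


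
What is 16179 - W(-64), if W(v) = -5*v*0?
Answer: 16179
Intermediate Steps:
W(v) = 0
16179 - W(-64) = 16179 - 1*0 = 16179 + 0 = 16179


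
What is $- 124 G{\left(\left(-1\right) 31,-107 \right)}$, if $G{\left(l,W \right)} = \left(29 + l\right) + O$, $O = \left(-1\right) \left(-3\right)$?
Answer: $-124$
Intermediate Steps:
$O = 3$
$G{\left(l,W \right)} = 32 + l$ ($G{\left(l,W \right)} = \left(29 + l\right) + 3 = 32 + l$)
$- 124 G{\left(\left(-1\right) 31,-107 \right)} = - 124 \left(32 - 31\right) = \left(-124\right) 1 = -124$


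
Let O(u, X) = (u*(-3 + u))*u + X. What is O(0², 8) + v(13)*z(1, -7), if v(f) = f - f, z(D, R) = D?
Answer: 8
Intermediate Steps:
v(f) = 0
O(u, X) = X + u²*(-3 + u) (O(u, X) = u²*(-3 + u) + X = X + u²*(-3 + u))
O(0², 8) + v(13)*z(1, -7) = (8 + (0²)³ - 3*(0²)²) + 0*1 = (8 + 0³ - 3*0²) + 0 = (8 + 0 - 3*0) + 0 = (8 + 0 + 0) + 0 = 8 + 0 = 8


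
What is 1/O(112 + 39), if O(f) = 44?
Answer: 1/44 ≈ 0.022727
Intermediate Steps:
1/O(112 + 39) = 1/44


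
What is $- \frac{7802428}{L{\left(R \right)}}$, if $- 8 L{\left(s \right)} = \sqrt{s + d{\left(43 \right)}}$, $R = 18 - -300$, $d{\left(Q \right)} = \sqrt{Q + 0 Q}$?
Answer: $\frac{62419424}{\sqrt{318 + \sqrt{43}}} \approx 3.4648 \cdot 10^{6}$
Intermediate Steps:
$d{\left(Q \right)} = \sqrt{Q}$ ($d{\left(Q \right)} = \sqrt{Q + 0} = \sqrt{Q}$)
$R = 318$ ($R = 18 + 300 = 318$)
$L{\left(s \right)} = - \frac{\sqrt{s + \sqrt{43}}}{8}$
$- \frac{7802428}{L{\left(R \right)}} = - \frac{7802428}{\left(- \frac{1}{8}\right) \sqrt{318 + \sqrt{43}}} = - 7802428 \left(- \frac{8}{\sqrt{318 + \sqrt{43}}}\right) = \frac{62419424}{\sqrt{318 + \sqrt{43}}}$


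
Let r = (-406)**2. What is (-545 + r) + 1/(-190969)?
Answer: 31374487978/190969 ≈ 1.6429e+5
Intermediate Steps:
r = 164836
(-545 + r) + 1/(-190969) = (-545 + 164836) + 1/(-190969) = 164291 - 1/190969 = 31374487978/190969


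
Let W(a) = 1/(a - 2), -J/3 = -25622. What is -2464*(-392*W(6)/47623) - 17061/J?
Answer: 5916163583/1220196506 ≈ 4.8485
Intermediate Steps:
J = 76866 (J = -3*(-25622) = 76866)
W(a) = 1/(-2 + a)
-2464*(-392*W(6)/47623) - 17061/J = -2464*(-392/(47623*(-2 + 6))) - 17061/76866 = -2464/(47623/((-392/4))) - 17061*1/76866 = -2464/(47623/((-392*¼))) - 5687/25622 = -2464/(47623/(-98)) - 5687/25622 = -2464/(47623*(-1/98)) - 5687/25622 = -2464/(-47623/98) - 5687/25622 = -2464*(-98/47623) - 5687/25622 = 241472/47623 - 5687/25622 = 5916163583/1220196506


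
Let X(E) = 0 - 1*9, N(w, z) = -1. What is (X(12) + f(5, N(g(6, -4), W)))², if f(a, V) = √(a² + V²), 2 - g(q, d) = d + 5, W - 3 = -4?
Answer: (9 - √26)² ≈ 15.218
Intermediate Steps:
W = -1 (W = 3 - 4 = -1)
g(q, d) = -3 - d (g(q, d) = 2 - (d + 5) = 2 - (5 + d) = 2 + (-5 - d) = -3 - d)
f(a, V) = √(V² + a²)
X(E) = -9 (X(E) = 0 - 9 = -9)
(X(12) + f(5, N(g(6, -4), W)))² = (-9 + √((-1)² + 5²))² = (-9 + √(1 + 25))² = (-9 + √26)²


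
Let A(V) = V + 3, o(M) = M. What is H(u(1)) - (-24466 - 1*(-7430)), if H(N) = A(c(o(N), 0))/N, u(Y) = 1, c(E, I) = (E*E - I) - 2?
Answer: 17038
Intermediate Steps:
c(E, I) = -2 + E² - I (c(E, I) = (E² - I) - 2 = -2 + E² - I)
A(V) = 3 + V
H(N) = (1 + N²)/N (H(N) = (3 + (-2 + N² - 1*0))/N = (3 + (-2 + N² + 0))/N = (3 + (-2 + N²))/N = (1 + N²)/N)
H(u(1)) - (-24466 - 1*(-7430)) = (1 + 1/1) - (-24466 - 1*(-7430)) = (1 + 1) - (-24466 + 7430) = 2 - 1*(-17036) = 2 + 17036 = 17038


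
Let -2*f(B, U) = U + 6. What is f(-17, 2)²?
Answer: 16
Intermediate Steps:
f(B, U) = -3 - U/2 (f(B, U) = -(U + 6)/2 = -(6 + U)/2 = -3 - U/2)
f(-17, 2)² = (-3 - ½*2)² = (-3 - 1)² = (-4)² = 16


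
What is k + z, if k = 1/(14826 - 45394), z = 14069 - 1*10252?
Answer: 116678055/30568 ≈ 3817.0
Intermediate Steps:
z = 3817 (z = 14069 - 10252 = 3817)
k = -1/30568 (k = 1/(-30568) = -1/30568 ≈ -3.2714e-5)
k + z = -1/30568 + 3817 = 116678055/30568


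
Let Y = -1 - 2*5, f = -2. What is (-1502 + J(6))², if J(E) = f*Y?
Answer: 2190400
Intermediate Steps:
Y = -11 (Y = -1 - 10 = -11)
J(E) = 22 (J(E) = -2*(-11) = 22)
(-1502 + J(6))² = (-1502 + 22)² = (-1480)² = 2190400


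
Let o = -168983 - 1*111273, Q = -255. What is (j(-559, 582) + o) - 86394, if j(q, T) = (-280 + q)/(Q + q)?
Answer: -298452261/814 ≈ -3.6665e+5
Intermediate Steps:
j(q, T) = (-280 + q)/(-255 + q)
o = -280256 (o = -168983 - 111273 = -280256)
(j(-559, 582) + o) - 86394 = ((-280 - 559)/(-255 - 559) - 280256) - 86394 = (-839/(-814) - 280256) - 86394 = (-1/814*(-839) - 280256) - 86394 = (839/814 - 280256) - 86394 = -228127545/814 - 86394 = -298452261/814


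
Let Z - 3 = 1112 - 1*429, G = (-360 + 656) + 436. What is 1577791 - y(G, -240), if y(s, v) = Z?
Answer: 1577105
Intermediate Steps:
G = 732 (G = 296 + 436 = 732)
Z = 686 (Z = 3 + (1112 - 1*429) = 3 + (1112 - 429) = 3 + 683 = 686)
y(s, v) = 686
1577791 - y(G, -240) = 1577791 - 1*686 = 1577791 - 686 = 1577105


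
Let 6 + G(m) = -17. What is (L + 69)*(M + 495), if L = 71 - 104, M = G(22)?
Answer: 16992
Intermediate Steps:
G(m) = -23 (G(m) = -6 - 17 = -23)
M = -23
L = -33
(L + 69)*(M + 495) = (-33 + 69)*(-23 + 495) = 36*472 = 16992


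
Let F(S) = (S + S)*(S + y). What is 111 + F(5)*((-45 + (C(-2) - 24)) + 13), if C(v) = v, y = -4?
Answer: -469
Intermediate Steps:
F(S) = 2*S*(-4 + S) (F(S) = (S + S)*(S - 4) = (2*S)*(-4 + S) = 2*S*(-4 + S))
111 + F(5)*((-45 + (C(-2) - 24)) + 13) = 111 + (2*5*(-4 + 5))*((-45 + (-2 - 24)) + 13) = 111 + (2*5*1)*((-45 - 26) + 13) = 111 + 10*(-71 + 13) = 111 + 10*(-58) = 111 - 580 = -469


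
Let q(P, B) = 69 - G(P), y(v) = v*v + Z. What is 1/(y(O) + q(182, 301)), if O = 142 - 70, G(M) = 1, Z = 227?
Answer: 1/5479 ≈ 0.00018252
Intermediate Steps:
O = 72
y(v) = 227 + v² (y(v) = v*v + 227 = v² + 227 = 227 + v²)
q(P, B) = 68 (q(P, B) = 69 - 1*1 = 69 - 1 = 68)
1/(y(O) + q(182, 301)) = 1/((227 + 72²) + 68) = 1/((227 + 5184) + 68) = 1/(5411 + 68) = 1/5479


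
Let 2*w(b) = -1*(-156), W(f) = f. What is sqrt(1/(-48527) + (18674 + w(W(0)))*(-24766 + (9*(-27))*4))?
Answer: I*sqrt(1136551914618006031)/48527 ≈ 21969.0*I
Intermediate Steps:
w(b) = 78 (w(b) = (-1*(-156))/2 = (1/2)*156 = 78)
sqrt(1/(-48527) + (18674 + w(W(0)))*(-24766 + (9*(-27))*4)) = sqrt(1/(-48527) + (18674 + 78)*(-24766 + (9*(-27))*4)) = sqrt(-1/48527 + 18752*(-24766 - 243*4)) = sqrt(-1/48527 + 18752*(-24766 - 972)) = sqrt(-1/48527 + 18752*(-25738)) = sqrt(-1/48527 - 482638976) = sqrt(-23421021588353/48527) = I*sqrt(1136551914618006031)/48527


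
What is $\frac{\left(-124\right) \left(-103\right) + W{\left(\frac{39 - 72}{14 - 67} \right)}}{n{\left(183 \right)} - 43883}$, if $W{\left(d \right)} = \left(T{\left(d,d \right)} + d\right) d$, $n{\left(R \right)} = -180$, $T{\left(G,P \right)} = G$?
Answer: $- \frac{35878726}{123772967} \approx -0.28988$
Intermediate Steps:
$W{\left(d \right)} = 2 d^{2}$ ($W{\left(d \right)} = \left(d + d\right) d = 2 d d = 2 d^{2}$)
$\frac{\left(-124\right) \left(-103\right) + W{\left(\frac{39 - 72}{14 - 67} \right)}}{n{\left(183 \right)} - 43883} = \frac{\left(-124\right) \left(-103\right) + 2 \left(\frac{39 - 72}{14 - 67}\right)^{2}}{-180 - 43883} = \frac{12772 + 2 \left(- \frac{33}{-53}\right)^{2}}{-44063} = \left(12772 + 2 \left(\left(-33\right) \left(- \frac{1}{53}\right)\right)^{2}\right) \left(- \frac{1}{44063}\right) = \left(12772 + 2 \left(\frac{33}{53}\right)^{2}\right) \left(- \frac{1}{44063}\right) = \left(12772 + 2 \cdot \frac{1089}{2809}\right) \left(- \frac{1}{44063}\right) = \left(12772 + \frac{2178}{2809}\right) \left(- \frac{1}{44063}\right) = \frac{35878726}{2809} \left(- \frac{1}{44063}\right) = - \frac{35878726}{123772967}$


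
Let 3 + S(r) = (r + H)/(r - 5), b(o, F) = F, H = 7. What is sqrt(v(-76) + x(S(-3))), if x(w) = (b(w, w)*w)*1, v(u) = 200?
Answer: sqrt(849)/2 ≈ 14.569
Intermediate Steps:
S(r) = -3 + (7 + r)/(-5 + r) (S(r) = -3 + (r + 7)/(r - 5) = -3 + (7 + r)/(-5 + r))
x(w) = w**2 (x(w) = (w*w)*1 = w**2*1 = w**2)
sqrt(v(-76) + x(S(-3))) = sqrt(200 + (2*(11 - 1*(-3))/(-5 - 3))**2) = sqrt(200 + (2*(11 + 3)/(-8))**2) = sqrt(200 + (2*(-1/8)*14)**2) = sqrt(200 + (-7/2)**2) = sqrt(200 + 49/4) = sqrt(849/4) = sqrt(849)/2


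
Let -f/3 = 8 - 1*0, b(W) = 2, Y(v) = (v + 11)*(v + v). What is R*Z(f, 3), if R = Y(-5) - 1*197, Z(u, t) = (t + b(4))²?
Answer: -6425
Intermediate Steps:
Y(v) = 2*v*(11 + v) (Y(v) = (11 + v)*(2*v) = 2*v*(11 + v))
f = -24 (f = -3*(8 - 1*0) = -3*(8 + 0) = -3*8 = -24)
Z(u, t) = (2 + t)² (Z(u, t) = (t + 2)² = (2 + t)²)
R = -257 (R = 2*(-5)*(11 - 5) - 1*197 = 2*(-5)*6 - 197 = -60 - 197 = -257)
R*Z(f, 3) = -257*(2 + 3)² = -257*5² = -257*25 = -6425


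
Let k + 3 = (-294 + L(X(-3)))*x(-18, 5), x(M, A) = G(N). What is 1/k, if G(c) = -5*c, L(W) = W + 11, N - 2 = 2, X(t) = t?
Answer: 1/5717 ≈ 0.00017492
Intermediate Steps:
N = 4 (N = 2 + 2 = 4)
L(W) = 11 + W
x(M, A) = -20 (x(M, A) = -5*4 = -20)
k = 5717 (k = -3 + (-294 + (11 - 3))*(-20) = -3 + (-294 + 8)*(-20) = -3 - 286*(-20) = -3 + 5720 = 5717)
1/k = 1/5717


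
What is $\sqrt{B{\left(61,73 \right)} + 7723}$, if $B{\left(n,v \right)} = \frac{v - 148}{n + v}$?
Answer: $\frac{\sqrt{138664138}}{134} \approx 87.877$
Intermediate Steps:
$B{\left(n,v \right)} = \frac{-148 + v}{n + v}$
$\sqrt{B{\left(61,73 \right)} + 7723} = \sqrt{\frac{-148 + 73}{61 + 73} + 7723} = \sqrt{\frac{1}{134} \left(-75\right) + 7723} = \sqrt{- \frac{75}{134} + 7723} = \sqrt{\frac{1034807}{134}} = \frac{\sqrt{138664138}}{134}$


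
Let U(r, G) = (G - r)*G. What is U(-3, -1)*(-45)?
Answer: 90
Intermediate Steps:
U(r, G) = G*(G - r)
U(-3, -1)*(-45) = -(-1 - 1*(-3))*(-45) = -(-1 + 3)*(-45) = -1*2*(-45) = -2*(-45) = 90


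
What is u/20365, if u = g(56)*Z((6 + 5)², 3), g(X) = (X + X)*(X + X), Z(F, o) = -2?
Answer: -25088/20365 ≈ -1.2319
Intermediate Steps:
g(X) = 4*X² (g(X) = (2*X)*(2*X) = 4*X²)
u = -25088 (u = (4*56²)*(-2) = (4*3136)*(-2) = 12544*(-2) = -25088)
u/20365 = -25088/20365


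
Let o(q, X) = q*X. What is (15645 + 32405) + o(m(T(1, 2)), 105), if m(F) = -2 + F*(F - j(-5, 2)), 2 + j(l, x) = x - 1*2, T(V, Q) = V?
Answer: 48155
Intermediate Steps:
j(l, x) = -4 + x (j(l, x) = -2 + (x - 1*2) = -2 + (x - 2) = -2 + (-2 + x) = -4 + x)
m(F) = -2 + F*(2 + F) (m(F) = -2 + F*(F - (-4 + 2)) = -2 + F*(F - 1*(-2)) = -2 + F*(F + 2) = -2 + F*(2 + F))
o(q, X) = X*q
(15645 + 32405) + o(m(T(1, 2)), 105) = (15645 + 32405) + 105*(-2 + 1² + 2*1) = 48050 + 105*(-2 + 1 + 2) = 48050 + 105*1 = 48050 + 105 = 48155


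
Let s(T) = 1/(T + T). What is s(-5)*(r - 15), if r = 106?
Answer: -91/10 ≈ -9.1000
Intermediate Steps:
s(T) = 1/(2*T)
s(-5)*(r - 15) = ((1/2)/(-5))*(106 - 15) = ((1/2)*(-1/5))*91 = -1/10*91 = -91/10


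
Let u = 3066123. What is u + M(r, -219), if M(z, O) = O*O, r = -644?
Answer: 3114084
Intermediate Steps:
M(z, O) = O²
u + M(r, -219) = 3066123 + (-219)² = 3066123 + 47961 = 3114084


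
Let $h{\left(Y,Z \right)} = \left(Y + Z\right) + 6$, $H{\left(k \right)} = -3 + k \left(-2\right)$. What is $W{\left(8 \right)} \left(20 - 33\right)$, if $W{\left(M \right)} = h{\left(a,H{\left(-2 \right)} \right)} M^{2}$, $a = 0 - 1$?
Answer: $-4992$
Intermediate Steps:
$H{\left(k \right)} = -3 - 2 k$
$a = -1$
$h{\left(Y,Z \right)} = 6 + Y + Z$
$W{\left(M \right)} = 6 M^{2}$ ($W{\left(M \right)} = \left(6 - 1 - -1\right) M^{2} = \left(6 - 1 + \left(-3 + 4\right)\right) M^{2} = \left(6 - 1 + 1\right) M^{2} = 6 M^{2}$)
$W{\left(8 \right)} \left(20 - 33\right) = 6 \cdot 8^{2} \left(20 - 33\right) = 6 \cdot 64 \left(-13\right) = 384 \left(-13\right) = -4992$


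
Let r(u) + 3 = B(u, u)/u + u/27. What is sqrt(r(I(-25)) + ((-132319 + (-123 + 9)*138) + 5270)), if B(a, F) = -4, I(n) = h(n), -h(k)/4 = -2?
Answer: I*sqrt(46262082)/18 ≈ 377.87*I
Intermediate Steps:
h(k) = 8 (h(k) = -4*(-2) = 8)
I(n) = 8
r(u) = -3 - 4/u + u/27 (r(u) = -3 + (-4/u + u/27) = -3 - 4/u + u/27)
sqrt(r(I(-25)) + ((-132319 + (-123 + 9)*138) + 5270)) = sqrt((-3 - 4/8 + (1/27)*8) + ((-132319 + (-123 + 9)*138) + 5270)) = sqrt((-3 - 4*1/8 + 8/27) + ((-132319 - 114*138) + 5270)) = sqrt((-3 - 1/2 + 8/27) + ((-132319 - 15732) + 5270)) = sqrt(-173/54 + (-148051 + 5270)) = sqrt(-173/54 - 142781) = sqrt(-7710347/54) = I*sqrt(46262082)/18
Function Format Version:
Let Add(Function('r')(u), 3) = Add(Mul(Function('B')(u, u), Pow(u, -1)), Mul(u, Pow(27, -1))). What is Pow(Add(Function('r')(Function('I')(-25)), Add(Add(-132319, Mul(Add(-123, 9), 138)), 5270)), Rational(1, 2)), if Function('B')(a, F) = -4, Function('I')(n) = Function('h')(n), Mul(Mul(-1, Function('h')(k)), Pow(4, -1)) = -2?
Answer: Mul(Rational(1, 18), I, Pow(46262082, Rational(1, 2))) ≈ Mul(377.87, I)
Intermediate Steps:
Function('h')(k) = 8 (Function('h')(k) = Mul(-4, -2) = 8)
Function('I')(n) = 8
Function('r')(u) = Add(-3, Mul(-4, Pow(u, -1)), Mul(Rational(1, 27), u)) (Function('r')(u) = Add(-3, Add(Mul(-4, Pow(u, -1)), Mul(u, Pow(27, -1)))) = Add(-3, Add(Mul(-4, Pow(u, -1)), Mul(u, Rational(1, 27)))) = Add(-3, Add(Mul(-4, Pow(u, -1)), Mul(Rational(1, 27), u))) = Add(-3, Mul(-4, Pow(u, -1)), Mul(Rational(1, 27), u)))
Pow(Add(Function('r')(Function('I')(-25)), Add(Add(-132319, Mul(Add(-123, 9), 138)), 5270)), Rational(1, 2)) = Pow(Add(Add(-3, Mul(-4, Pow(8, -1)), Mul(Rational(1, 27), 8)), Add(Add(-132319, Mul(Add(-123, 9), 138)), 5270)), Rational(1, 2)) = Pow(Add(Add(-3, Mul(-4, Rational(1, 8)), Rational(8, 27)), Add(Add(-132319, Mul(-114, 138)), 5270)), Rational(1, 2)) = Pow(Add(Add(-3, Rational(-1, 2), Rational(8, 27)), Add(Add(-132319, -15732), 5270)), Rational(1, 2)) = Pow(Add(Rational(-173, 54), Add(-148051, 5270)), Rational(1, 2)) = Pow(Add(Rational(-173, 54), -142781), Rational(1, 2)) = Pow(Rational(-7710347, 54), Rational(1, 2)) = Mul(Rational(1, 18), I, Pow(46262082, Rational(1, 2)))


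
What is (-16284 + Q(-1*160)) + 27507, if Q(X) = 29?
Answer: 11252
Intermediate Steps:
(-16284 + Q(-1*160)) + 27507 = (-16284 + 29) + 27507 = -16255 + 27507 = 11252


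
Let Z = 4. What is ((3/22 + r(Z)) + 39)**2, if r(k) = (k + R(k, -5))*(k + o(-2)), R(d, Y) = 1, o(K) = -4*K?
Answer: 4756761/484 ≈ 9828.0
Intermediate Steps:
r(k) = (1 + k)*(8 + k) (r(k) = (k + 1)*(k - 4*(-2)) = (1 + k)*(k + 8) = (1 + k)*(8 + k))
((3/22 + r(Z)) + 39)**2 = ((3/22 + (8 + 4**2 + 9*4)) + 39)**2 = ((3*(1/22) + (8 + 16 + 36)) + 39)**2 = ((3/22 + 60) + 39)**2 = (1323/22 + 39)**2 = (2181/22)**2 = 4756761/484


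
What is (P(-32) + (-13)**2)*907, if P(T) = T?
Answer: 124259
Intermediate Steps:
(P(-32) + (-13)**2)*907 = (-32 + (-13)**2)*907 = (-32 + 169)*907 = 137*907 = 124259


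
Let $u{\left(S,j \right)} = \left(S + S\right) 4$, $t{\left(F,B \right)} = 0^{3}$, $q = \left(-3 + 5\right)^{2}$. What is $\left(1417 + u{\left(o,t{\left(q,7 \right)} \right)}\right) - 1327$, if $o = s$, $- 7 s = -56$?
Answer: $154$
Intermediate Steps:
$s = 8$ ($s = \left(- \frac{1}{7}\right) \left(-56\right) = 8$)
$o = 8$
$q = 4$ ($q = 2^{2} = 4$)
$t{\left(F,B \right)} = 0$
$u{\left(S,j \right)} = 8 S$ ($u{\left(S,j \right)} = 2 S 4 = 8 S$)
$\left(1417 + u{\left(o,t{\left(q,7 \right)} \right)}\right) - 1327 = \left(1417 + 8 \cdot 8\right) - 1327 = \left(1417 + 64\right) - 1327 = 1481 - 1327 = 154$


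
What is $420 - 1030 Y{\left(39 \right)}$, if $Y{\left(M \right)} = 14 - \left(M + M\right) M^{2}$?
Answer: $122183140$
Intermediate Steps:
$Y{\left(M \right)} = 14 - 2 M^{3}$ ($Y{\left(M \right)} = 14 - 2 M M^{2} = 14 - 2 M^{3}$)
$420 - 1030 Y{\left(39 \right)} = 420 - 1030 \left(14 - 2 \cdot 39^{3}\right) = 420 - 1030 \left(14 - 118638\right) = 420 - -122182720 = 420 + 122182720 = 122183140$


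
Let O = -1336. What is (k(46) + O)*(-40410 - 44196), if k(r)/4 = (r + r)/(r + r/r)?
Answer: 5281444944/47 ≈ 1.1237e+8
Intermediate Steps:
k(r) = 8*r/(1 + r) (k(r) = 4*((r + r)/(r + r/r)) = 4*((2*r)/(r + 1)) = 4*((2*r)/(1 + r)) = 4*(2*r/(1 + r)) = 8*r/(1 + r))
(k(46) + O)*(-40410 - 44196) = (8*46/(1 + 46) - 1336)*(-40410 - 44196) = (8*46/47 - 1336)*(-84606) = (8*46*(1/47) - 1336)*(-84606) = (368/47 - 1336)*(-84606) = -62424/47*(-84606) = 5281444944/47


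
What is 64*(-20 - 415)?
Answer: -27840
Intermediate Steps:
64*(-20 - 415) = 64*(-435) = -27840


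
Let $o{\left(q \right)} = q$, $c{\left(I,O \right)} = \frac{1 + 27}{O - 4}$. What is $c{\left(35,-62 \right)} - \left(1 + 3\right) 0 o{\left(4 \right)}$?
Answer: $- \frac{14}{33} \approx -0.42424$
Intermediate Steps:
$c{\left(I,O \right)} = \frac{28}{-4 + O}$
$c{\left(35,-62 \right)} - \left(1 + 3\right) 0 o{\left(4 \right)} = \frac{28}{-4 - 62} - \left(1 + 3\right) 0 \cdot 4 = \frac{28}{-66} - 4 \cdot 0 \cdot 4 = 28 \left(- \frac{1}{66}\right) - 0 \cdot 4 = - \frac{14}{33} - 0 = - \frac{14}{33} + 0 = - \frac{14}{33}$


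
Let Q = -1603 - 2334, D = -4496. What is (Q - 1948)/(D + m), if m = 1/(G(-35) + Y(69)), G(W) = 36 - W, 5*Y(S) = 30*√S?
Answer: 22551714295/17228866827 - 11770*√69/17228866827 ≈ 1.3089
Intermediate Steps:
Y(S) = 6*√S (Y(S) = (30*√S)/5 = 6*√S)
Q = -3937
m = 1/(71 + 6*√69) (m = 1/((36 - 1*(-35)) + 6*√69) = 1/((36 + 35) + 6*√69) = 1/(71 + 6*√69) ≈ 0.0082754)
(Q - 1948)/(D + m) = (-3937 - 1948)/(-4496 + (71/2557 - 6*√69/2557)) = -5885/(-11496201/2557 - 6*√69/2557)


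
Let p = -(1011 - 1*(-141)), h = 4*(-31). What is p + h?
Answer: -1276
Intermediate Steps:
h = -124
p = -1152 (p = -(1011 + 141) = -1*1152 = -1152)
p + h = -1152 - 124 = -1276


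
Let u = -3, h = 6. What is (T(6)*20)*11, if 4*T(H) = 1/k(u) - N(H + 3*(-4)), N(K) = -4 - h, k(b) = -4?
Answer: 2145/4 ≈ 536.25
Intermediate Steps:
N(K) = -10 (N(K) = -4 - 1*6 = -4 - 6 = -10)
T(H) = 39/16 (T(H) = (1/(-4) - 1*(-10))/4 = (-1/4 + 10)/4 = (1/4)*(39/4) = 39/16)
(T(6)*20)*11 = ((39/16)*20)*11 = (195/4)*11 = 2145/4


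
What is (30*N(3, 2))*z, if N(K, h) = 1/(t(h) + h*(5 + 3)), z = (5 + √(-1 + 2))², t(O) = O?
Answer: 60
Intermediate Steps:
z = 36 (z = (5 + √1)² = (5 + 1)² = 6² = 36)
N(K, h) = 1/(9*h) (N(K, h) = 1/(h + h*(5 + 3)) = 1/(h + h*8) = 1/(h + 8*h) = 1/(9*h))
(30*N(3, 2))*z = (30*((⅑)/2))*36 = (30*((⅑)*(½)))*36 = (30*(1/18))*36 = (5/3)*36 = 60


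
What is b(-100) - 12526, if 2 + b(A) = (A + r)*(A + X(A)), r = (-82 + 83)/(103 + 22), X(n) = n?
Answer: 37352/5 ≈ 7470.4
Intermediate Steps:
r = 1/125 ≈ 0.0080000
b(A) = -2 + 2*A*(1/125 + A) (b(A) = -2 + (A + 1/125)*(A + A) = -2 + (1/125 + A)*(2*A) = -2 + 2*A*(1/125 + A))
b(-100) - 12526 = (-2 + 2*(-100)² + (2/125)*(-100)) - 12526 = (-2 + 2*10000 - 8/5) - 12526 = (-2 + 20000 - 8/5) - 12526 = 99982/5 - 12526 = 37352/5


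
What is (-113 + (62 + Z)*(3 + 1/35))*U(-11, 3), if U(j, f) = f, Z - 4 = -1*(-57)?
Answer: 27249/35 ≈ 778.54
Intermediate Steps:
Z = 61 (Z = 4 - 1*(-57) = 4 + 57 = 61)
(-113 + (62 + Z)*(3 + 1/35))*U(-11, 3) = (-113 + (62 + 61)*(3 + 1/35))*3 = (-113 + 123*(3 + 1/35))*3 = (-113 + 123*(106/35))*3 = (-113 + 13038/35)*3 = (9083/35)*3 = 27249/35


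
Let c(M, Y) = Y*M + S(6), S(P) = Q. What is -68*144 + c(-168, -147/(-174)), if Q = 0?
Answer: -288084/29 ≈ -9933.9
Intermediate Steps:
S(P) = 0
c(M, Y) = M*Y (c(M, Y) = Y*M + 0 = M*Y + 0 = M*Y)
-68*144 + c(-168, -147/(-174)) = -68*144 - (-24696)/(-174) = -9792 - (-24696)*(-1)/174 = -9792 - 168*49/58 = -9792 - 4116/29 = -288084/29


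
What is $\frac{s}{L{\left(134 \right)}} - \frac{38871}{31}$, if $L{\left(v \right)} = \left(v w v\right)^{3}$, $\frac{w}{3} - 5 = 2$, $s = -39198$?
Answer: $- \frac{347345068676798004539}{277011065549657376} \approx -1253.9$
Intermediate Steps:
$w = 21$ ($w = 15 + 3 \cdot 2 = 15 + 6 = 21$)
$L{\left(v \right)} = 9261 v^{6}$ ($L{\left(v \right)} = \left(v 21 v\right)^{3} = \left(21 v v\right)^{3} = \left(21 v^{2}\right)^{3} = 9261 v^{6}$)
$\frac{s}{L{\left(134 \right)}} - \frac{38871}{31} = - \frac{39198}{9261 \cdot 134^{6}} - \frac{38871}{31} = - \frac{39198}{9261 \cdot 5789336458816} - \frac{38871}{31} = - \frac{39198}{53615044945094976} - \frac{38871}{31} = \left(-39198\right) \frac{1}{53615044945094976} - \frac{38871}{31} = - \frac{6533}{8935840824182496} - \frac{38871}{31} = - \frac{347345068676798004539}{277011065549657376}$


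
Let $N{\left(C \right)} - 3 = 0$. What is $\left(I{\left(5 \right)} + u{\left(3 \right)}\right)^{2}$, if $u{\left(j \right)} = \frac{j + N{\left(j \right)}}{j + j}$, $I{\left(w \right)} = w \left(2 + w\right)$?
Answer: $1296$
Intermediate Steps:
$N{\left(C \right)} = 3$ ($N{\left(C \right)} = 3 + 0 = 3$)
$u{\left(j \right)} = \frac{3 + j}{2 j}$ ($u{\left(j \right)} = \frac{j + 3}{j + j} = \frac{3 + j}{2 j}$)
$\left(I{\left(5 \right)} + u{\left(3 \right)}\right)^{2} = \left(5 \left(2 + 5\right) + \frac{3 + 3}{2 \cdot 3}\right)^{2} = \left(5 \cdot 7 + \frac{1}{2} \cdot \frac{1}{3} \cdot 6\right)^{2} = \left(35 + 1\right)^{2} = 36^{2} = 1296$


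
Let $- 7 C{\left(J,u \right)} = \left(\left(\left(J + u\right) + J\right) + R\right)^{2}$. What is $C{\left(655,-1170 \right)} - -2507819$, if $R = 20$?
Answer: $\frac{17529133}{7} \approx 2.5042 \cdot 10^{6}$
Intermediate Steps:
$C{\left(J,u \right)} = - \frac{\left(20 + u + 2 J\right)^{2}}{7}$ ($C{\left(J,u \right)} = - \frac{\left(\left(\left(J + u\right) + J\right) + 20\right)^{2}}{7} = - \frac{\left(\left(u + 2 J\right) + 20\right)^{2}}{7} = - \frac{\left(20 + u + 2 J\right)^{2}}{7}$)
$C{\left(655,-1170 \right)} - -2507819 = - \frac{\left(20 - 1170 + 2 \cdot 655\right)^{2}}{7} - -2507819 = - \frac{\left(20 - 1170 + 1310\right)^{2}}{7} + 2507819 = - \frac{160^{2}}{7} + 2507819 = \left(- \frac{1}{7}\right) 25600 + 2507819 = - \frac{25600}{7} + 2507819 = \frac{17529133}{7}$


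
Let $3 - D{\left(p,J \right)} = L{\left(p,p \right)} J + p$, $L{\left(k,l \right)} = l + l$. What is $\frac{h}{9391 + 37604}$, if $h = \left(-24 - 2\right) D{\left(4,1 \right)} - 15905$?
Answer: $- \frac{15671}{46995} \approx -0.33346$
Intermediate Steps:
$L{\left(k,l \right)} = 2 l$
$D{\left(p,J \right)} = 3 - p - 2 J p$ ($D{\left(p,J \right)} = 3 - \left(2 p J + p\right) = 3 - \left(2 J p + p\right) = 3 - \left(p + 2 J p\right) = 3 - p - 2 J p$)
$h = -15671$ ($h = \left(-24 - 2\right) \left(3 - 4 - 2 \cdot 4\right) - 15905 = - 26 \left(3 - 4 - 8\right) - 15905 = \left(-26\right) \left(-9\right) - 15905 = 234 - 15905 = -15671$)
$\frac{h}{9391 + 37604} = - \frac{15671}{9391 + 37604} = - \frac{15671}{46995}$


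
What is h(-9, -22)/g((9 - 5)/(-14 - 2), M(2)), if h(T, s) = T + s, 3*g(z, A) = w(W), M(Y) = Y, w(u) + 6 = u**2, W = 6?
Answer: -31/10 ≈ -3.1000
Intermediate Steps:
w(u) = -6 + u**2
g(z, A) = 10 (g(z, A) = (-6 + 6**2)/3 = (-6 + 36)/3 = (1/3)*30 = 10)
h(-9, -22)/g((9 - 5)/(-14 - 2), M(2)) = (-9 - 22)/10 = -31*1/10 = -31/10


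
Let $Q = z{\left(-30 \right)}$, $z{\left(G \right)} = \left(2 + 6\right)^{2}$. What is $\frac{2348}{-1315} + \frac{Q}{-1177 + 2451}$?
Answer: $- \frac{1453596}{837655} \approx -1.7353$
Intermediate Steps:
$z{\left(G \right)} = 64$ ($z{\left(G \right)} = 8^{2} = 64$)
$Q = 64$
$\frac{2348}{-1315} + \frac{Q}{-1177 + 2451} = \frac{2348}{-1315} + \frac{64}{-1177 + 2451} = 2348 \left(- \frac{1}{1315}\right) + \frac{64}{1274} = - \frac{2348}{1315} + 64 \cdot \frac{1}{1274} = - \frac{2348}{1315} + \frac{32}{637} = - \frac{1453596}{837655}$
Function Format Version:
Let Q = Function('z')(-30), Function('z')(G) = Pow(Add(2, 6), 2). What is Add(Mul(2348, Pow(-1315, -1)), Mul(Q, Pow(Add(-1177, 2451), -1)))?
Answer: Rational(-1453596, 837655) ≈ -1.7353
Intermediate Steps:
Function('z')(G) = 64 (Function('z')(G) = Pow(8, 2) = 64)
Q = 64
Add(Mul(2348, Pow(-1315, -1)), Mul(Q, Pow(Add(-1177, 2451), -1))) = Add(Mul(2348, Pow(-1315, -1)), Mul(64, Pow(Add(-1177, 2451), -1))) = Add(Mul(2348, Rational(-1, 1315)), Mul(64, Pow(1274, -1))) = Add(Rational(-2348, 1315), Mul(64, Rational(1, 1274))) = Add(Rational(-2348, 1315), Rational(32, 637)) = Rational(-1453596, 837655)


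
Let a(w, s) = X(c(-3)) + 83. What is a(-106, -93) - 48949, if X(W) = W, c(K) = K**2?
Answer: -48857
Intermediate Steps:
a(w, s) = 92 (a(w, s) = (-3)**2 + 83 = 9 + 83 = 92)
a(-106, -93) - 48949 = 92 - 48949 = -48857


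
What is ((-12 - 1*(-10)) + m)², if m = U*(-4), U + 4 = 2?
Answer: 36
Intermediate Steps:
U = -2 (U = -4 + 2 = -2)
m = 8 (m = -2*(-4) = 8)
((-12 - 1*(-10)) + m)² = ((-12 - 1*(-10)) + 8)² = ((-12 + 10) + 8)² = (-2 + 8)² = 6² = 36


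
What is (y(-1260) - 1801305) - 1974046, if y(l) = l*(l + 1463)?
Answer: -4031131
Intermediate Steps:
y(l) = l*(1463 + l)
(y(-1260) - 1801305) - 1974046 = (-1260*(1463 - 1260) - 1801305) - 1974046 = (-1260*203 - 1801305) - 1974046 = (-255780 - 1801305) - 1974046 = -2057085 - 1974046 = -4031131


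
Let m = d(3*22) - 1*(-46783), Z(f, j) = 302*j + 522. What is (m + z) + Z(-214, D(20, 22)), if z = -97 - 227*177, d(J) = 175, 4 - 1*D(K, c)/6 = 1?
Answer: 12640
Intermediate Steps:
D(K, c) = 18 (D(K, c) = 24 - 6*1 = 24 - 6 = 18)
z = -40276 (z = -97 - 40179 = -40276)
Z(f, j) = 522 + 302*j
m = 46958 (m = 175 - 1*(-46783) = 175 + 46783 = 46958)
(m + z) + Z(-214, D(20, 22)) = (46958 - 40276) + (522 + 302*18) = 6682 + (522 + 5436) = 6682 + 5958 = 12640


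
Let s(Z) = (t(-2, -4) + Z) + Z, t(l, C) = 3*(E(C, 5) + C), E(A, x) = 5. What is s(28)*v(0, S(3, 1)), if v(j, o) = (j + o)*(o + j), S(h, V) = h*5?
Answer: 13275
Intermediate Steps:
t(l, C) = 15 + 3*C (t(l, C) = 3*(5 + C) = 15 + 3*C)
S(h, V) = 5*h
v(j, o) = (j + o)² (v(j, o) = (j + o)*(j + o) = (j + o)²)
s(Z) = 3 + 2*Z (s(Z) = ((15 + 3*(-4)) + Z) + Z = ((15 - 12) + Z) + Z = (3 + Z) + Z = 3 + 2*Z)
s(28)*v(0, S(3, 1)) = (3 + 2*28)*(0 + 5*3)² = (3 + 56)*(0 + 15)² = 59*15² = 59*225 = 13275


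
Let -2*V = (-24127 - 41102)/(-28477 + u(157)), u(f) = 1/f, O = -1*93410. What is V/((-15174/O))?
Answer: -159434569955/22613751504 ≈ -7.0503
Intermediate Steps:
O = -93410
V = -3413651/2980592 (V = -(-24127 - 41102)/(2*(-28477 + 1/157)) = -(-65229)/(2*(-28477 + 1/157)) = -(-65229)/(2*(-4470888/157)) = -(-65229)*(-157)/(2*4470888) = -½*3413651/1490296 = -3413651/2980592 ≈ -1.1453)
V/((-15174/O)) = -3413651/(2980592*((-15174/(-93410)))) = -3413651/(2980592*((-15174*(-1/93410)))) = -3413651/(2980592*7587/46705) = -3413651/2980592*46705/7587 = -159434569955/22613751504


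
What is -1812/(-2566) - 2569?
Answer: -3295121/1283 ≈ -2568.3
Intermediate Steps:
-1812/(-2566) - 2569 = -1812*(-1/2566) - 2569 = 906/1283 - 2569 = -3295121/1283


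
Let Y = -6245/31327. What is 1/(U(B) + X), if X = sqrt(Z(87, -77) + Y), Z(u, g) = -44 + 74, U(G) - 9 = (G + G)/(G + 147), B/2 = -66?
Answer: -6735305/34584498 - 25*sqrt(29245790755)/34584498 ≈ -0.31837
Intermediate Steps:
B = -132 (B = 2*(-66) = -132)
U(G) = 9 + 2*G/(147 + G) (U(G) = 9 + (G + G)/(G + 147) = 9 + (2*G)/(147 + G) = 9 + 2*G/(147 + G))
Y = -6245/31327 (Y = -6245*1/31327 = -6245/31327 ≈ -0.19935)
Z(u, g) = 30
X = sqrt(29245790755)/31327 (X = sqrt(30 - 6245/31327) = sqrt(933565/31327) = sqrt(29245790755)/31327 ≈ 5.4590)
1/(U(B) + X) = 1/((1323 + 11*(-132))/(147 - 132) + sqrt(29245790755)/31327) = 1/((1323 - 1452)/15 + sqrt(29245790755)/31327) = 1/((1/15)*(-129) + sqrt(29245790755)/31327) = 1/(-43/5 + sqrt(29245790755)/31327)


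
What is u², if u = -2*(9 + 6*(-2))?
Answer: 36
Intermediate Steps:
u = 6 (u = -2*(9 - 12) = -2*(-3) = 6)
u² = 6² = 36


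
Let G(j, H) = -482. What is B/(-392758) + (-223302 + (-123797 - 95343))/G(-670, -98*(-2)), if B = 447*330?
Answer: 43425383804/47327339 ≈ 917.55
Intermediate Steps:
B = 147510
B/(-392758) + (-223302 + (-123797 - 95343))/G(-670, -98*(-2)) = 147510/(-392758) + (-223302 + (-123797 - 95343))/(-482) = 147510*(-1/392758) + (-223302 - 219140)*(-1/482) = -73755/196379 - 442442*(-1/482) = -73755/196379 + 221221/241 = 43425383804/47327339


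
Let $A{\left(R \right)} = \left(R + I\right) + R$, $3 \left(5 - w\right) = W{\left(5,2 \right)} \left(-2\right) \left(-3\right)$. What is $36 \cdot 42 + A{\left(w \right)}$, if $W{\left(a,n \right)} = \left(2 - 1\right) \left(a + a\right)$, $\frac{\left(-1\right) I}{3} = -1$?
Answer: $1485$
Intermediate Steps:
$I = 3$ ($I = \left(-3\right) \left(-1\right) = 3$)
$W{\left(a,n \right)} = 2 a$ ($W{\left(a,n \right)} = 1 \cdot 2 a = 2 a$)
$w = -15$ ($w = 5 - \frac{2 \cdot 5 \left(-2\right) \left(-3\right)}{3} = 5 - \frac{10 \left(-2\right) \left(-3\right)}{3} = 5 - \frac{\left(-20\right) \left(-3\right)}{3} = 5 - 20 = -15$)
$A{\left(R \right)} = 3 + 2 R$ ($A{\left(R \right)} = \left(R + 3\right) + R = \left(3 + R\right) + R = 3 + 2 R$)
$36 \cdot 42 + A{\left(w \right)} = 36 \cdot 42 + \left(3 + 2 \left(-15\right)\right) = 1512 + \left(3 - 30\right) = 1512 - 27 = 1485$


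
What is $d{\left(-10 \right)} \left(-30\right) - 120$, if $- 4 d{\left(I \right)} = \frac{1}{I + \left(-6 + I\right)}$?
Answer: $- \frac{6255}{52} \approx -120.29$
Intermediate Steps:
$d{\left(I \right)} = - \frac{1}{4 \left(-6 + 2 I\right)}$ ($d{\left(I \right)} = - \frac{1}{4 \left(I + \left(-6 + I\right)\right)} = - \frac{1}{4 \left(-6 + 2 I\right)}$)
$d{\left(-10 \right)} \left(-30\right) - 120 = - \frac{1}{-24 + 8 \left(-10\right)} \left(-30\right) - 120 = - \frac{1}{-24 - 80} \left(-30\right) - 120 = - \frac{1}{-104} \left(-30\right) - 120 = \left(-1\right) \left(- \frac{1}{104}\right) \left(-30\right) - 120 = \frac{1}{104} \left(-30\right) - 120 = - \frac{15}{52} - 120 = - \frac{6255}{52}$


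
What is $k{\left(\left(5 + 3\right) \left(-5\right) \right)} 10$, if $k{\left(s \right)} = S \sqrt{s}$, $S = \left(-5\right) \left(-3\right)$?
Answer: $300 i \sqrt{10} \approx 948.68 i$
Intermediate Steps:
$S = 15$
$k{\left(s \right)} = 15 \sqrt{s}$
$k{\left(\left(5 + 3\right) \left(-5\right) \right)} 10 = 15 \sqrt{\left(5 + 3\right) \left(-5\right)} 10 = 15 \sqrt{8 \left(-5\right)} 10 = 15 \sqrt{-40} \cdot 10 = 15 \cdot 2 i \sqrt{10} \cdot 10 = 30 i \sqrt{10} \cdot 10 = 300 i \sqrt{10}$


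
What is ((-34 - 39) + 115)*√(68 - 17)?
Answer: 42*√51 ≈ 299.94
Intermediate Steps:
((-34 - 39) + 115)*√(68 - 17) = (-73 + 115)*√51 = 42*√51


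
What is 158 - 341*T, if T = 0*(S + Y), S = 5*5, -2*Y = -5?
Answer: 158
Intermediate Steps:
Y = 5/2 (Y = -½*(-5) = 5/2 ≈ 2.5000)
S = 25
T = 0 (T = 0*(25 + 5/2) = 0*(55/2) = 0)
158 - 341*T = 158 - 341*0 = 158 + 0 = 158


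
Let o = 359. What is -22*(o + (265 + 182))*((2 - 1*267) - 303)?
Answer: 10071776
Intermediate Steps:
-22*(o + (265 + 182))*((2 - 1*267) - 303) = -22*(359 + (265 + 182))*((2 - 1*267) - 303) = -22*(359 + 447)*((2 - 267) - 303) = -17732*(-265 - 303) = -17732*(-568) = -22*(-457808) = 10071776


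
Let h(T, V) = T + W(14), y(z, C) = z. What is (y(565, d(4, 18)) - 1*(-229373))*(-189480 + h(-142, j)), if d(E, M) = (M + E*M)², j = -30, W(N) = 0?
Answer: -43601303436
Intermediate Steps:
h(T, V) = T (h(T, V) = T + 0 = T)
(y(565, d(4, 18)) - 1*(-229373))*(-189480 + h(-142, j)) = (565 - 1*(-229373))*(-189480 - 142) = (565 + 229373)*(-189622) = 229938*(-189622) = -43601303436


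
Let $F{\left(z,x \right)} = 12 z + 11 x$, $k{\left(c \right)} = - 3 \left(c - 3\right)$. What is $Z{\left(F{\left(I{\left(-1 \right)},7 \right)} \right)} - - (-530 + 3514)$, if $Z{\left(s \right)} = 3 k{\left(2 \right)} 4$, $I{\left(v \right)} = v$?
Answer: $3020$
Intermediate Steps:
$k{\left(c \right)} = 9 - 3 c$ ($k{\left(c \right)} = - 3 \left(-3 + c\right) = 9 - 3 c$)
$F{\left(z,x \right)} = 11 x + 12 z$
$Z{\left(s \right)} = 36$ ($Z{\left(s \right)} = 3 \left(9 - 6\right) 4 = 3 \cdot 3 \cdot 4 = 9 \cdot 4 = 36$)
$Z{\left(F{\left(I{\left(-1 \right)},7 \right)} \right)} - - (-530 + 3514) = 36 - - (-530 + 3514) = 36 - \left(-1\right) 2984 = 36 - -2984 = 36 + 2984 = 3020$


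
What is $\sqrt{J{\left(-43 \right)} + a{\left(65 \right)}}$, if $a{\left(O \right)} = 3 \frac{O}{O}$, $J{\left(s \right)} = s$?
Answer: $2 i \sqrt{10} \approx 6.3246 i$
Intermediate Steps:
$a{\left(O \right)} = 3$ ($a{\left(O \right)} = 3 \cdot 1 = 3$)
$\sqrt{J{\left(-43 \right)} + a{\left(65 \right)}} = \sqrt{-43 + 3} = \sqrt{-40} = 2 i \sqrt{10}$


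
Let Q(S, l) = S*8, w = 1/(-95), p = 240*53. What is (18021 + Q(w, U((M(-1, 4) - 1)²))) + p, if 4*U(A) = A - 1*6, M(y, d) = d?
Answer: 2920387/95 ≈ 30741.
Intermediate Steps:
p = 12720
w = -1/95 ≈ -0.010526
U(A) = -3/2 + A/4 (U(A) = (A - 1*6)/4 = (A - 6)/4 = (-6 + A)/4 = -3/2 + A/4)
Q(S, l) = 8*S
(18021 + Q(w, U((M(-1, 4) - 1)²))) + p = (18021 + 8*(-1/95)) + 12720 = (18021 - 8/95) + 12720 = 1711987/95 + 12720 = 2920387/95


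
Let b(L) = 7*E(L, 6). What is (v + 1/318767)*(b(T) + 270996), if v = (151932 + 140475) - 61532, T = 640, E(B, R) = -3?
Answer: 19942494851867850/318767 ≈ 6.2561e+10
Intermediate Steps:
b(L) = -21 (b(L) = 7*(-3) = -21)
v = 230875 (v = 292407 - 61532 = 230875)
(v + 1/318767)*(b(T) + 270996) = (230875 + 1/318767)*(-21 + 270996) = (230875 + 1/318767)*270975 = (73595331126/318767)*270975 = 19942494851867850/318767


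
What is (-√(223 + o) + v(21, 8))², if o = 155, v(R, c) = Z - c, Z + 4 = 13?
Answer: 379 - 6*√42 ≈ 340.12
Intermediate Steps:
Z = 9 (Z = -4 + 13 = 9)
v(R, c) = 9 - c
(-√(223 + o) + v(21, 8))² = (-√(223 + 155) + (9 - 1*8))² = (-√378 + (9 - 8))² = (-3*√42 + 1)² = (1 - 3*√42)²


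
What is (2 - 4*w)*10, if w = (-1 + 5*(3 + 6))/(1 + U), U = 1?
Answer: -860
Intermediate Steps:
w = 22 (w = (-1 + 5*(3 + 6))/(1 + 1) = (-1 + 5*9)/2 = (-1 + 45)*(1/2) = 44*(1/2) = 22)
(2 - 4*w)*10 = (2 - 4*22)*10 = (2 - 88)*10 = -86*10 = -860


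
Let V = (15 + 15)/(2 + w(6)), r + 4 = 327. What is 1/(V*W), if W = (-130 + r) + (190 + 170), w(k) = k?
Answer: 4/8295 ≈ 0.00048222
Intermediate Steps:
r = 323 (r = -4 + 327 = 323)
V = 15/4 (V = (15 + 15)/(2 + 6) = 30/8 = 30*(⅛) = 15/4 ≈ 3.7500)
W = 553 (W = (-130 + 323) + (190 + 170) = 193 + 360 = 553)
1/(V*W) = 1/((15/4)*553) = 1/(8295/4) = 4/8295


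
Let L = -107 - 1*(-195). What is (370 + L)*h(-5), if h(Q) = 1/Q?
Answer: -458/5 ≈ -91.600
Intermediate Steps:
L = 88 (L = -107 + 195 = 88)
(370 + L)*h(-5) = (370 + 88)/(-5) = 458*(-⅕) = -458/5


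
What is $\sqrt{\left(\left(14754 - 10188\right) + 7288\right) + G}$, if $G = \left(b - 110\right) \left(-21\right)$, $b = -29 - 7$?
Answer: $2 \sqrt{3730} \approx 122.15$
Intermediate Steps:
$b = -36$ ($b = -29 - 7 = -36$)
$G = 3066$ ($G = \left(-36 - 110\right) \left(-21\right) = \left(-146\right) \left(-21\right) = 3066$)
$\sqrt{\left(\left(14754 - 10188\right) + 7288\right) + G} = \sqrt{\left(\left(14754 - 10188\right) + 7288\right) + 3066} = \sqrt{\left(4566 + 7288\right) + 3066} = \sqrt{11854 + 3066} = \sqrt{14920} = 2 \sqrt{3730}$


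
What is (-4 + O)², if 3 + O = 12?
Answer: 25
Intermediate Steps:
O = 9 (O = -3 + 12 = 9)
(-4 + O)² = (-4 + 9)² = 5² = 25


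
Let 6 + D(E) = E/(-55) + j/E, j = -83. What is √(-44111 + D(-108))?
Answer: I*√43236393915/990 ≈ 210.03*I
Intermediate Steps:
D(E) = -6 - 83/E - E/55 (D(E) = -6 + (E/(-55) - 83/E) = -6 + (E*(-1/55) - 83/E) = -6 + (-E/55 - 83/E) = -6 + (-83/E - E/55) = -6 - 83/E - E/55)
√(-44111 + D(-108)) = √(-44111 + (-6 - 83/(-108) - 1/55*(-108))) = √(-44111 + (-6 - 83*(-1/108) + 108/55)) = √(-44111 + (-6 + 83/108 + 108/55)) = √(-44111 - 19411/5940) = √(-262038751/5940) = I*√43236393915/990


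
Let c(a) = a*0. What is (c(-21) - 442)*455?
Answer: -201110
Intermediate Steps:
c(a) = 0
(c(-21) - 442)*455 = (0 - 442)*455 = -442*455 = -201110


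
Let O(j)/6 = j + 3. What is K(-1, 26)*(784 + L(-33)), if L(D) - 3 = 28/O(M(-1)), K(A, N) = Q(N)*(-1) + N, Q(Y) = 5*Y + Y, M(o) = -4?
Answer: -305110/3 ≈ -1.0170e+5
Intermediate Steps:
Q(Y) = 6*Y
O(j) = 18 + 6*j (O(j) = 6*(j + 3) = 6*(3 + j) = 18 + 6*j)
K(A, N) = -5*N (K(A, N) = (6*N)*(-1) + N = -6*N + N = -5*N)
L(D) = -5/3 (L(D) = 3 + 28/(18 + 6*(-4)) = 3 + 28/(18 - 24) = 3 + 28/(-6) = 3 + 28*(-⅙) = 3 - 14/3 = -5/3)
K(-1, 26)*(784 + L(-33)) = (-5*26)*(784 - 5/3) = -130*2347/3 = -305110/3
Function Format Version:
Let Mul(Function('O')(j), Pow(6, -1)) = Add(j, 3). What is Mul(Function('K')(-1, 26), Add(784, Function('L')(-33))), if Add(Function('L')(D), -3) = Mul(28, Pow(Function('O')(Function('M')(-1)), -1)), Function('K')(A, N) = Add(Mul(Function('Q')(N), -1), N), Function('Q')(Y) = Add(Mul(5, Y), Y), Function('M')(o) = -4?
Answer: Rational(-305110, 3) ≈ -1.0170e+5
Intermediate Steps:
Function('Q')(Y) = Mul(6, Y)
Function('O')(j) = Add(18, Mul(6, j)) (Function('O')(j) = Mul(6, Add(j, 3)) = Mul(6, Add(3, j)) = Add(18, Mul(6, j)))
Function('K')(A, N) = Mul(-5, N) (Function('K')(A, N) = Add(Mul(Mul(6, N), -1), N) = Add(Mul(-6, N), N) = Mul(-5, N))
Function('L')(D) = Rational(-5, 3) (Function('L')(D) = Add(3, Mul(28, Pow(Add(18, Mul(6, -4)), -1))) = Add(3, Mul(28, Pow(Add(18, -24), -1))) = Add(3, Mul(28, Pow(-6, -1))) = Add(3, Mul(28, Rational(-1, 6))) = Add(3, Rational(-14, 3)) = Rational(-5, 3))
Mul(Function('K')(-1, 26), Add(784, Function('L')(-33))) = Mul(Mul(-5, 26), Add(784, Rational(-5, 3))) = Mul(-130, Rational(2347, 3)) = Rational(-305110, 3)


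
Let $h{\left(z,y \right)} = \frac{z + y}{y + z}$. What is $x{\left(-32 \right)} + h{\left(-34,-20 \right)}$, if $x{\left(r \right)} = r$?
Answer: $-31$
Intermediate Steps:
$h{\left(z,y \right)} = 1$ ($h{\left(z,y \right)} = \frac{y + z}{y + z} = 1$)
$x{\left(-32 \right)} + h{\left(-34,-20 \right)} = -32 + 1 = -31$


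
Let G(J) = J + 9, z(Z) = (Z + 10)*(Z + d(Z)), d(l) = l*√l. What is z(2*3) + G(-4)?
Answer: 101 + 96*√6 ≈ 336.15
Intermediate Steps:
d(l) = l^(3/2)
z(Z) = (10 + Z)*(Z + Z^(3/2)) (z(Z) = (Z + 10)*(Z + Z^(3/2)) = (10 + Z)*(Z + Z^(3/2)))
G(J) = 9 + J
z(2*3) + G(-4) = ((2*3)² + (2*3)^(5/2) + 10*(2*3) + 10*(2*3)^(3/2)) + (9 - 4) = (6² + 6^(5/2) + 10*6 + 10*6^(3/2)) + 5 = (36 + 36*√6 + 60 + 10*(6*√6)) + 5 = (36 + 36*√6 + 60 + 60*√6) + 5 = (96 + 96*√6) + 5 = 101 + 96*√6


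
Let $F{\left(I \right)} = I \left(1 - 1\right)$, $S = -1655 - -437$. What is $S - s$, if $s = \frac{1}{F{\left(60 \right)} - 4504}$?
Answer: $- \frac{5485871}{4504} \approx -1218.0$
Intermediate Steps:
$S = -1218$ ($S = -1655 + 437 = -1218$)
$F{\left(I \right)} = 0$ ($F{\left(I \right)} = I 0 = 0$)
$s = - \frac{1}{4504}$ ($s = \frac{1}{0 - 4504} = \frac{1}{-4504} = - \frac{1}{4504} \approx -0.00022202$)
$S - s = -1218 - - \frac{1}{4504} = -1218 + \frac{1}{4504} = - \frac{5485871}{4504}$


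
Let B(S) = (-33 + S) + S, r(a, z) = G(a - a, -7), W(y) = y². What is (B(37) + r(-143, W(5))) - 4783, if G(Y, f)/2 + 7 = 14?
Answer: -4728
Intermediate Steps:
G(Y, f) = 14 (G(Y, f) = -14 + 2*14 = -14 + 28 = 14)
r(a, z) = 14
B(S) = -33 + 2*S
(B(37) + r(-143, W(5))) - 4783 = ((-33 + 2*37) + 14) - 4783 = ((-33 + 74) + 14) - 4783 = (41 + 14) - 4783 = 55 - 4783 = -4728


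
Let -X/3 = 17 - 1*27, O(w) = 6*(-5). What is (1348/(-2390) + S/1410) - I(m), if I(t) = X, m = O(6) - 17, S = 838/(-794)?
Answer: -4089108037/133785030 ≈ -30.565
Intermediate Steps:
O(w) = -30
S = -419/397 (S = 838*(-1/794) = -419/397 ≈ -1.0554)
m = -47 (m = -30 - 17 = -47)
X = 30 (X = -3*(17 - 1*27) = -3*(17 - 27) = -3*(-10) = 30)
I(t) = 30
(1348/(-2390) + S/1410) - I(m) = (1348/(-2390) - 419/397/1410) - 1*30 = (1348*(-1/2390) - 419/397*1/1410) - 30 = (-674/1195 - 419/559770) - 30 = -75557137/133785030 - 30 = -4089108037/133785030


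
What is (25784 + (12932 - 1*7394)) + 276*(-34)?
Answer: 21938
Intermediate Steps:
(25784 + (12932 - 1*7394)) + 276*(-34) = (25784 + (12932 - 7394)) - 9384 = (25784 + 5538) - 9384 = 31322 - 9384 = 21938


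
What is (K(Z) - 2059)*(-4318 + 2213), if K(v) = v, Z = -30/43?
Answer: 186433535/43 ≈ 4.3357e+6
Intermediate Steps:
Z = -30/43 (Z = -30*1/43 = -30/43 ≈ -0.69767)
(K(Z) - 2059)*(-4318 + 2213) = (-30/43 - 2059)*(-4318 + 2213) = -88567/43*(-2105) = 186433535/43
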